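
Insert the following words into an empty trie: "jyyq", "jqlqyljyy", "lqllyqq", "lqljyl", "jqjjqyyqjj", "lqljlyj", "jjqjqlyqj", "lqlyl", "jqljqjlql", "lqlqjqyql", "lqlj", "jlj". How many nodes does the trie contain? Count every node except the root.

57

Trace insertions, counting only characters that open a new branch:
  "jyyq" → 4 new (j, y, y, q)
  "jqlqyljyy" → prefix "j" already present; 8 new (q, l, q, y, l, j, y, y)
  "lqllyqq" → 7 new (l, q, l, l, y, q, q)
  "lqljyl" → prefix "lql" already present; 3 new (j, y, l)
  "jqjjqyyqjj" → prefix "jq" already present; 8 new (j, j, q, y, y, q, j, j)
  "lqljlyj" → prefix "lqlj" already present; 3 new (l, y, j)
  "jjqjqlyqj" → prefix "j" already present; 8 new (j, q, j, q, l, y, q, j)
  "lqlyl" → prefix "lql" already present; 2 new (y, l)
  "jqljqjlql" → prefix "jql" already present; 6 new (j, q, j, l, q, l)
  "lqlqjqyql" → prefix "lql" already present; 6 new (q, j, q, y, q, l)
  "lqlj" → prefix "lqlj" already present; 0 new (none)
  "jlj" → prefix "j" already present; 2 new (l, j)
Total nodes = 4 + 8 + 7 + 3 + 8 + 3 + 8 + 2 + 6 + 6 + 0 + 2 = 57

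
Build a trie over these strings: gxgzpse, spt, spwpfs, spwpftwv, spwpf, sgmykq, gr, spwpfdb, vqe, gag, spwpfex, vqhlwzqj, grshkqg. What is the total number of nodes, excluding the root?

For each word, the new-node count is its length minus the longest prefix already in the trie:
  "gxgzpse" → 7 new (g, x, g, z, p, s, e)
  "spt" → 3 new (s, p, t)
  "spwpfs" → prefix "sp" already present; 4 new (w, p, f, s)
  "spwpftwv" → prefix "spwpf" already present; 3 new (t, w, v)
  "spwpf" → prefix "spwpf" already present; 0 new (none)
  "sgmykq" → prefix "s" already present; 5 new (g, m, y, k, q)
  "gr" → prefix "g" already present; 1 new (r)
  "spwpfdb" → prefix "spwpf" already present; 2 new (d, b)
  "vqe" → 3 new (v, q, e)
  "gag" → prefix "g" already present; 2 new (a, g)
  "spwpfex" → prefix "spwpf" already present; 2 new (e, x)
  "vqhlwzqj" → prefix "vq" already present; 6 new (h, l, w, z, q, j)
  "grshkqg" → prefix "gr" already present; 5 new (s, h, k, q, g)
Total nodes = 7 + 3 + 4 + 3 + 0 + 5 + 1 + 2 + 3 + 2 + 2 + 6 + 5 = 43

43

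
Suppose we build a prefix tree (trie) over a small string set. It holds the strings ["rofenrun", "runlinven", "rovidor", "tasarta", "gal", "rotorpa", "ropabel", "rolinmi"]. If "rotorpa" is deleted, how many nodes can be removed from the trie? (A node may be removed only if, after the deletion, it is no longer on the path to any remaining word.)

Walk "rotorpa" from the leaf back toward the root, removing each node that no remaining word uses.
The suffix "torpa" (5 nodes) is used only by "rotorpa"; the node for "ro" still has the child "f", so pruning stops there.
Nodes removed: 5

5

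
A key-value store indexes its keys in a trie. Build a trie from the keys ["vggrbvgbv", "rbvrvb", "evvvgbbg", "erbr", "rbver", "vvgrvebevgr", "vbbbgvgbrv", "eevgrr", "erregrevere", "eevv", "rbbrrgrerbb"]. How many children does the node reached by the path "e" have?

Follow the path "e" to its node, then look at its outgoing edges.
Distinct next characters after "e": e, r, v.
That node has 3 child edges.

3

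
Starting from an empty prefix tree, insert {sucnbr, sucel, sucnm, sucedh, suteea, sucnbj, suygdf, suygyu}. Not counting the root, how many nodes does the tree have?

For each word, the new-node count is its length minus the longest prefix already in the trie:
  "sucnbr" → 6 new (s, u, c, n, b, r)
  "sucel" → prefix "suc" already present; 2 new (e, l)
  "sucnm" → prefix "sucn" already present; 1 new (m)
  "sucedh" → prefix "suce" already present; 2 new (d, h)
  "suteea" → prefix "su" already present; 4 new (t, e, e, a)
  "sucnbj" → prefix "sucnb" already present; 1 new (j)
  "suygdf" → prefix "su" already present; 4 new (y, g, d, f)
  "suygyu" → prefix "suyg" already present; 2 new (y, u)
Total nodes = 6 + 2 + 1 + 2 + 4 + 1 + 4 + 2 = 22

22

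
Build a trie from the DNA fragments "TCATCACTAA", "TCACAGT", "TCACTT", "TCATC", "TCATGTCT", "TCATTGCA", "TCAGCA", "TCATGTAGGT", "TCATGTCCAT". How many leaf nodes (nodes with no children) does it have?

8

Leaves are exactly the stored words that no other stored word extends.
Those words: "TCACAGT", "TCACTT", "TCAGCA", "TCATCACTAA", "TCATGTAGGT", "TCATGTCCAT", "TCATGTCT", "TCATTGCA"
Leaf count: 8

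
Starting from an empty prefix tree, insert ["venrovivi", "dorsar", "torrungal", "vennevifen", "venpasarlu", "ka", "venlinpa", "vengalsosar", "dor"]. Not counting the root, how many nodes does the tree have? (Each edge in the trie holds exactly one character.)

53

Insert word by word; a character creates a node only if that edge doesn't already exist:
  "venrovivi" → 9 new (v, e, n, r, o, v, i, v, i)
  "dorsar" → 6 new (d, o, r, s, a, r)
  "torrungal" → 9 new (t, o, r, r, u, n, g, a, l)
  "vennevifen" → prefix "ven" already present; 7 new (n, e, v, i, f, e, n)
  "venpasarlu" → prefix "ven" already present; 7 new (p, a, s, a, r, l, u)
  "ka" → 2 new (k, a)
  "venlinpa" → prefix "ven" already present; 5 new (l, i, n, p, a)
  "vengalsosar" → prefix "ven" already present; 8 new (g, a, l, s, o, s, a, r)
  "dor" → prefix "dor" already present; 0 new (none)
Total nodes = 9 + 6 + 9 + 7 + 7 + 2 + 5 + 8 + 0 = 53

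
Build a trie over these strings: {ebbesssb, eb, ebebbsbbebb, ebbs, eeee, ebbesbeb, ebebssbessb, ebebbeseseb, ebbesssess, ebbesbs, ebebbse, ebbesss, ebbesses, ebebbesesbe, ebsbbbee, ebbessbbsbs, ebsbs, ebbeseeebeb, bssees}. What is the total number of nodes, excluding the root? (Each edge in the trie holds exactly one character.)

Trace insertions, counting only characters that open a new branch:
  "ebbesssb" → 8 new (e, b, b, e, s, s, s, b)
  "eb" → prefix "eb" already present; 0 new (none)
  "ebebbsbbebb" → prefix "eb" already present; 9 new (e, b, b, s, b, b, e, b, b)
  "ebbs" → prefix "ebb" already present; 1 new (s)
  "eeee" → prefix "e" already present; 3 new (e, e, e)
  "ebbesbeb" → prefix "ebbes" already present; 3 new (b, e, b)
  "ebebssbessb" → prefix "ebeb" already present; 7 new (s, s, b, e, s, s, b)
  "ebebbeseseb" → prefix "ebebb" already present; 6 new (e, s, e, s, e, b)
  "ebbesssess" → prefix "ebbesss" already present; 3 new (e, s, s)
  "ebbesbs" → prefix "ebbesb" already present; 1 new (s)
  "ebebbse" → prefix "ebebbs" already present; 1 new (e)
  "ebbesss" → prefix "ebbesss" already present; 0 new (none)
  "ebbesses" → prefix "ebbess" already present; 2 new (e, s)
  "ebebbesesbe" → prefix "ebebbeses" already present; 2 new (b, e)
  "ebsbbbee" → prefix "eb" already present; 6 new (s, b, b, b, e, e)
  "ebbessbbsbs" → prefix "ebbess" already present; 5 new (b, b, s, b, s)
  "ebsbs" → prefix "ebsb" already present; 1 new (s)
  "ebbeseeebeb" → prefix "ebbes" already present; 6 new (e, e, e, b, e, b)
  "bssees" → 6 new (b, s, s, e, e, s)
Total nodes = 8 + 0 + 9 + 1 + 3 + 3 + 7 + 6 + 3 + 1 + 1 + 0 + 2 + 2 + 6 + 5 + 1 + 6 + 6 = 70

70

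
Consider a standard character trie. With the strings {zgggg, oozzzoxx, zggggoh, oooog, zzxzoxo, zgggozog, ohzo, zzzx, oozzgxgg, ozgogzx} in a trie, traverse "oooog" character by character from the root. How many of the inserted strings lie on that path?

1

Check each prefix of "oooog" against the stored set — each match is an end-marker on the path.
Prefixes of the query that are stored words: "oooog"
Count: 1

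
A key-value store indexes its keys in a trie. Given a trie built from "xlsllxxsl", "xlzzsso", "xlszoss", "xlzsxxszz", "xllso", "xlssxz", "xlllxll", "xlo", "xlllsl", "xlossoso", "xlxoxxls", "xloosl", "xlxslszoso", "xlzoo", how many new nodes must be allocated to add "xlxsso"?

2

The longest prefix of "xlxsso" already in the trie is "xlxs" (length 4).
So 6 − 4 = 2 new nodes.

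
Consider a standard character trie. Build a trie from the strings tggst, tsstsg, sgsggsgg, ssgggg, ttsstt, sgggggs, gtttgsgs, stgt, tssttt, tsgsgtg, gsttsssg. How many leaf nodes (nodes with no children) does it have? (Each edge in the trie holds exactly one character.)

11

Leaves are exactly the stored words that no other stored word extends.
Those words: "gsttsssg", "gtttgsgs", "sgggggs", "sgsggsgg", "ssgggg", "stgt", "tggst", "tsgsgtg", "tsstsg", "tssttt", "ttsstt"
Leaf count: 11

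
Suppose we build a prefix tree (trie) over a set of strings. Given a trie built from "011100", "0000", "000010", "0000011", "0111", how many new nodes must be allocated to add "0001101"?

4

The longest prefix of "0001101" already in the trie is "000" (length 3).
So 7 − 3 = 4 new nodes.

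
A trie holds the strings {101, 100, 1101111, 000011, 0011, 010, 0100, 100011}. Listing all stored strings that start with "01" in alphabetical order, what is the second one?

0100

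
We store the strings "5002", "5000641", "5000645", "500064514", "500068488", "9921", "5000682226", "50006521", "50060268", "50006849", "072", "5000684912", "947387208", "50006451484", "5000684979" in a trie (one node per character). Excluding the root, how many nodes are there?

49

Count nodes per top-level branch (shared prefixes stored once):
  '0'-branch (072): 3 nodes
  '5'-branch (5000641, 5000645, 500064514, 50006451484, 50006521, 5000682226, 500068488, 50006849, 5000684912, 5000684979, 5002, 50060268): 34 nodes
  '9'-branch (947387208, 9921): 12 nodes
Sum: 49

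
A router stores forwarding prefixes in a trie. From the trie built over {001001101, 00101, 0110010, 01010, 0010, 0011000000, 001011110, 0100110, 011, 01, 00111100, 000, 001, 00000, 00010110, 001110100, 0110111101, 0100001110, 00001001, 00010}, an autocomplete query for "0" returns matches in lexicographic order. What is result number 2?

Words with prefix "0", in lexicographic order: "000", "00000", "00001001", "00010", "00010110", "001", "0010", "001001101", "00101", "001011110", "0011000000", "001110100", "00111100", "01", "0100001110", "0100110", "01010", "011", "0110010", "0110111101"
Position 2: 00000

00000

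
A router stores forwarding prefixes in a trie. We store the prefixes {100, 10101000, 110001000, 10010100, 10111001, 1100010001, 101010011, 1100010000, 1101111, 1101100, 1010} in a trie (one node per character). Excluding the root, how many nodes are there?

37

Trie structure (* marks end of a word):
(root)
└─ 1
   ├─ 0
   │  ├─ 0 *
   │  │  └─ 1
   │  │     └─ 0
   │  │        └─ 1
   │  │           └─ 0
   │  │              └─ 0 *
   │  └─ 1
   │     ├─ 0 *
   │     │  └─ 1
   │     │     └─ 0
   │     │        └─ 0
   │     │           ├─ 0 *
   │     │           └─ 1
   │     │              └─ 1 *
   │     └─ 1
   │        └─ 1
   │           └─ 0
   │              └─ 0
   │                 └─ 1 *
   └─ 1
      └─ 0
         ├─ 0
         │  └─ 0
         │     └─ 1
         │        └─ 0
         │           └─ 0
         │              └─ 0 *
         │                 ├─ 0 *
         │                 └─ 1 *
         └─ 1
            └─ 1
               ├─ 0
               │  └─ 0 *
               └─ 1
                  └─ 1 *
Counting every labelled node above: 37.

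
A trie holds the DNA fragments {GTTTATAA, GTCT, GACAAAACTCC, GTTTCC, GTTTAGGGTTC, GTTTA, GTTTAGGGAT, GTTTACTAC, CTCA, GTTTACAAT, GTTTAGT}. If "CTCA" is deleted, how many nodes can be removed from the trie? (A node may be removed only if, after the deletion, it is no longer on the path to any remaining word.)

After clearing the end-marker at "CTCA", prune upward until reaching a node still needed by another word.
No other word shares any prefix with "CTCA", so all 4 of its nodes go.
Nodes removed: 4

4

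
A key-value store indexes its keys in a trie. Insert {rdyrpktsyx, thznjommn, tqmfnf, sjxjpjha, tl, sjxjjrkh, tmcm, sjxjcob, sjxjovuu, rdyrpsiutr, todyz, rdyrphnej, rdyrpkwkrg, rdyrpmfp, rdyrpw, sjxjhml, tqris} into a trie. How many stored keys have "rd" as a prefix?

6

Traverse to the node for "rd", then collect every word in that subtree.
Matches: "rdyrphnej", "rdyrpktsyx", "rdyrpkwkrg", "rdyrpmfp", "rdyrpsiutr", "rdyrpw"
Count: 6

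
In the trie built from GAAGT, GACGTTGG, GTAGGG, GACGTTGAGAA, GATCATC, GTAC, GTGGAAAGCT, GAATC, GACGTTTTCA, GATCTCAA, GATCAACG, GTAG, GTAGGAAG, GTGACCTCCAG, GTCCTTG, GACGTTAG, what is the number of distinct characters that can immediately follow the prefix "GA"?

3

Follow the path "GA" to its node, then look at its outgoing edges.
Distinct next characters after "GA": A, C, T.
That node has 3 child edges.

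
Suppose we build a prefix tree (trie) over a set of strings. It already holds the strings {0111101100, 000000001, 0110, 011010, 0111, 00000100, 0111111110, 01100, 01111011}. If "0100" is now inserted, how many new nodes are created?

2

"01" is already a path in the trie; the remaining "00" must be added.
So 4 − 2 = 2 new nodes.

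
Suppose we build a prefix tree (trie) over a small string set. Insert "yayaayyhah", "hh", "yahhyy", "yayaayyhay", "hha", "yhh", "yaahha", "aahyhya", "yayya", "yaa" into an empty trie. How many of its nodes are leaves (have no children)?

A leaf is a node with no children — equivalently, the end of a word that is not a proper prefix of any other stored word.
Those words: "aahyhya", "hha", "yaahha", "yahhyy", "yayaayyhah", "yayaayyhay", "yayya", "yhh"
Leaf count: 8

8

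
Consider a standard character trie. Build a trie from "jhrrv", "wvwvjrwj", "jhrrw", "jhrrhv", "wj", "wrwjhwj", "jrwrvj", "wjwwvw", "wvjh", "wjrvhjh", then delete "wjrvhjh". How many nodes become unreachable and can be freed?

5

Walk "wjrvhjh" from the leaf back toward the root, removing each node that no remaining word uses.
The suffix "rvhjh" (5 nodes) is used only by "wjrvhjh"; the node for "wj" still has the child "w", so pruning stops there.
Nodes removed: 5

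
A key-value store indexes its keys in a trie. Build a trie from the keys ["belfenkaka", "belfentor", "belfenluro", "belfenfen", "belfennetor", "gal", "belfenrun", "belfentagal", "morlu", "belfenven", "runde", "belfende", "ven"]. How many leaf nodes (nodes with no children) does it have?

13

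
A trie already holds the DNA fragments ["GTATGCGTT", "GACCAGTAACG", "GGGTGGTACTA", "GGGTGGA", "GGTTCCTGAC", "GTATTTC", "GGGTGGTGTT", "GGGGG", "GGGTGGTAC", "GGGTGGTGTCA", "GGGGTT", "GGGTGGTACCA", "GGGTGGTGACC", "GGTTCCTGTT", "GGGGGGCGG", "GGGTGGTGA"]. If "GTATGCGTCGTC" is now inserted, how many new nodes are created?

Walking "GTATGCGTCGTC" from the root, the first 8 characters ("GTATGCGT") follow existing edges; "C" is the first miss.
Each of the 4 remaining characters creates one node.

4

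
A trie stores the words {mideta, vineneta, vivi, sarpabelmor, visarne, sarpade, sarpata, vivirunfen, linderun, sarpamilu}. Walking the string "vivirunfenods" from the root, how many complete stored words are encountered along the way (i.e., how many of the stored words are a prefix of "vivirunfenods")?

2

Walk "vivirunfenods" from the root; an end-of-word marker is hit whenever a stored word is a prefix of "vivirunfenods".
Prefixes of the query that are stored words: "vivi", "vivirunfen"
Count: 2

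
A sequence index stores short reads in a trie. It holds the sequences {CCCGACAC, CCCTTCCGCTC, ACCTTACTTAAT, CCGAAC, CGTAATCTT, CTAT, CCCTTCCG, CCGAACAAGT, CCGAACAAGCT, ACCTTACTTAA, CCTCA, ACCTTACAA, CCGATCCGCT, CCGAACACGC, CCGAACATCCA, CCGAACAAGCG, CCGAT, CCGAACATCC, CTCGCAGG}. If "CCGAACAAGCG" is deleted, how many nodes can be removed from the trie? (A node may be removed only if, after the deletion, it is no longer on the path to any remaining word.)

Walk "CCGAACAAGCG" from the leaf back toward the root, removing each node that no remaining word uses.
The suffix "G" (1 node) is used only by "CCGAACAAGCG"; the node for "CCGAACAAGC" still has the child "T", so pruning stops there.
Nodes removed: 1

1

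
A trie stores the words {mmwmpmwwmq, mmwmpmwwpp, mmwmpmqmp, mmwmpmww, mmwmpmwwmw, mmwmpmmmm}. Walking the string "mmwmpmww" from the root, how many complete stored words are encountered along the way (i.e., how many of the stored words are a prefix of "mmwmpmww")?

Check each prefix of "mmwmpmww" against the stored set — each match is an end-marker on the path.
Prefixes of the query that are stored words: "mmwmpmww"
Count: 1

1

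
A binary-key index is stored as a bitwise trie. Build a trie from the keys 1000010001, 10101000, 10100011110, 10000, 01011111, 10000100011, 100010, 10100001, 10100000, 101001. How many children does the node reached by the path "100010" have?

0

The children of the "100010" node are the distinct next characters among strings starting with "100010".
No stored string extends past "100010".
That node has 0 child edges.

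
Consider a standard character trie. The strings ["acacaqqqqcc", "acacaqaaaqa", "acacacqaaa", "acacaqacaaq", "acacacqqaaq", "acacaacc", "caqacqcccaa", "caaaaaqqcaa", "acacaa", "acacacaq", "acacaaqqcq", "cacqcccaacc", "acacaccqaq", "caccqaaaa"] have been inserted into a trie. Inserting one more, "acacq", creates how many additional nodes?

Walking "acacq" from the root, the first 4 characters ("acac") follow existing edges; "q" is the first miss.
New nodes needed: |"acacq"| − 4 = 5 − 4 = 1.

1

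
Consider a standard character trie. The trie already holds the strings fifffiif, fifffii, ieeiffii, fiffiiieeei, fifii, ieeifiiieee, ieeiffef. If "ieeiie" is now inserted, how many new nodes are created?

2

The longest prefix of "ieeiie" already in the trie is "ieei" (length 4).
New nodes needed: |"ieeiie"| − 4 = 6 − 4 = 2.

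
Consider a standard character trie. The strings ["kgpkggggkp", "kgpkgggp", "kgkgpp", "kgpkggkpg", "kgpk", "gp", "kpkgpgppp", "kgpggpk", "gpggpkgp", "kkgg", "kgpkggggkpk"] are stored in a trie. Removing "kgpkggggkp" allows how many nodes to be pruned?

A node on "kgpkggggkp"'s path can go only if nothing else ends at it or branches off below it.
Every node on "kgpkggggkp" is still needed (e.g. by "kgpkggggkpk"), so nothing is freed.
Nodes removed: 0

0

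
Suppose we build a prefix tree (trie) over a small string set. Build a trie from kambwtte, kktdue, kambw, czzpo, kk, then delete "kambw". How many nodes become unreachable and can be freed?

0

Walk "kambw" from the leaf back toward the root, removing each node that no remaining word uses.
Every node on "kambw" is still needed (e.g. by "kambwtte"), so nothing is freed.
Nodes removed: 0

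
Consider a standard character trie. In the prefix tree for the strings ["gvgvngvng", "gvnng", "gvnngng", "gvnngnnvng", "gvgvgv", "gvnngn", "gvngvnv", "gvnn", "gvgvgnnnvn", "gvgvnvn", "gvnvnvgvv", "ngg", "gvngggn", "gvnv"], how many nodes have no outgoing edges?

10

A leaf is a node with no children — equivalently, the end of a word that is not a proper prefix of any other stored word.
Those words: "gvgvgnnnvn", "gvgvgv", "gvgvngvng", "gvgvnvn", "gvngggn", "gvngvnv", "gvnngng", "gvnngnnvng", "gvnvnvgvv", "ngg"
Leaf count: 10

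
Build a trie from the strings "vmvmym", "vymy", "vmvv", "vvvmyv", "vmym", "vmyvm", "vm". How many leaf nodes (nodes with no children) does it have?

Leaves are exactly the stored words that no other stored word extends.
Those words: "vmvmym", "vmvv", "vmym", "vmyvm", "vvvmyv", "vymy"
Leaf count: 6

6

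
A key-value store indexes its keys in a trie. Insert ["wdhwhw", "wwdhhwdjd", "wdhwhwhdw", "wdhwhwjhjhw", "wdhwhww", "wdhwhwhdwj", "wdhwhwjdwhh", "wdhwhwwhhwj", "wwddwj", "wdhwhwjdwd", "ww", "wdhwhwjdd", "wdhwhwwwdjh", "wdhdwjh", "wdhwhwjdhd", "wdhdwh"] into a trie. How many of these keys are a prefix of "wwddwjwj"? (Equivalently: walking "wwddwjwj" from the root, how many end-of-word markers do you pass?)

2

Walk "wwddwjwj" from the root; an end-of-word marker is hit whenever a stored word is a prefix of "wwddwjwj".
Prefixes of the query that are stored words: "ww", "wwddwj"
Count: 2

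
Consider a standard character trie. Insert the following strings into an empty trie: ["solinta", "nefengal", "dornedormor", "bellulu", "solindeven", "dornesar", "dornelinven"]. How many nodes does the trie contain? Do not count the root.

Count nodes per top-level branch (shared prefixes stored once):
  'b'-branch (bellulu): 7 nodes
  'd'-branch (dornedormor, dornelinven, dornesar): 20 nodes
  'n'-branch (nefengal): 8 nodes
  's'-branch (solindeven, solinta): 12 nodes
Sum: 47

47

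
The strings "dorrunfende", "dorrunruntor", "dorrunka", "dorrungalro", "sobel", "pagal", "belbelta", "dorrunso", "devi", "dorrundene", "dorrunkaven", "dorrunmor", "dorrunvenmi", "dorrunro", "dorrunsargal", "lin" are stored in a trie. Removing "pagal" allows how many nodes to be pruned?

A node on "pagal"'s path can go only if nothing else ends at it or branches off below it.
No other word shares any prefix with "pagal", so all 5 of its nodes go.
Nodes removed: 5

5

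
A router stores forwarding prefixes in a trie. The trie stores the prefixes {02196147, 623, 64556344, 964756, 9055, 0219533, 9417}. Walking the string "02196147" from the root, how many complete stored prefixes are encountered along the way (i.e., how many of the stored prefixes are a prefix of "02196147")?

1

Walk "02196147" from the root; an end-of-word marker is hit whenever a stored word is a prefix of "02196147".
Prefixes of the query that are stored words: "02196147"
Count: 1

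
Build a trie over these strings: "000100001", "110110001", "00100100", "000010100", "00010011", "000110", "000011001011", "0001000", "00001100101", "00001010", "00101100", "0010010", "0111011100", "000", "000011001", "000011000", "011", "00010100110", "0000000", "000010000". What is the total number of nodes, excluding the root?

67

Insert word by word; a character creates a node only if that edge doesn't already exist:
  "000100001" → 9 new (0, 0, 0, 1, 0, 0, 0, 0, 1)
  "110110001" → 9 new (1, 1, 0, 1, 1, 0, 0, 0, 1)
  "00100100" → prefix "00" already present; 6 new (1, 0, 0, 1, 0, 0)
  "000010100" → prefix "000" already present; 6 new (0, 1, 0, 1, 0, 0)
  "00010011" → prefix "000100" already present; 2 new (1, 1)
  "000110" → prefix "0001" already present; 2 new (1, 0)
  "000011001011" → prefix "00001" already present; 7 new (1, 0, 0, 1, 0, 1, 1)
  "0001000" → prefix "0001000" already present; 0 new (none)
  "00001100101" → prefix "00001100101" already present; 0 new (none)
  "00001010" → prefix "00001010" already present; 0 new (none)
  "00101100" → prefix "0010" already present; 4 new (1, 1, 0, 0)
  "0010010" → prefix "0010010" already present; 0 new (none)
  "0111011100" → prefix "0" already present; 9 new (1, 1, 1, 0, 1, 1, 1, 0, 0)
  "000" → prefix "000" already present; 0 new (none)
  "000011001" → prefix "000011001" already present; 0 new (none)
  "000011000" → prefix "00001100" already present; 1 new (0)
  "011" → prefix "011" already present; 0 new (none)
  "00010100110" → prefix "00010" already present; 6 new (1, 0, 0, 1, 1, 0)
  "0000000" → prefix "0000" already present; 3 new (0, 0, 0)
  "000010000" → prefix "000010" already present; 3 new (0, 0, 0)
Total nodes = 9 + 9 + 6 + 6 + 2 + 2 + 7 + 0 + 0 + 0 + 4 + 0 + 9 + 0 + 0 + 1 + 0 + 6 + 3 + 3 = 67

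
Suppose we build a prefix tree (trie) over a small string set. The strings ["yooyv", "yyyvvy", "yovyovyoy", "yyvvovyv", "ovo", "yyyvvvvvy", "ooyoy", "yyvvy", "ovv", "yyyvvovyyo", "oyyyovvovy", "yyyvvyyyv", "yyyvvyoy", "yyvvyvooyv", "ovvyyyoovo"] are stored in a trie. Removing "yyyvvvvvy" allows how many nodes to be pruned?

Walk "yyyvvvvvy" from the leaf back toward the root, removing each node that no remaining word uses.
The suffix "vvvy" (4 nodes) is used only by "yyyvvvvvy"; the node for "yyyvv" still has the child "y", so pruning stops there.
Nodes removed: 4

4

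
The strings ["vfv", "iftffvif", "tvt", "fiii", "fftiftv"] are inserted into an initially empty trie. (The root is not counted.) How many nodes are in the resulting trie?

24

Count nodes per top-level branch (shared prefixes stored once):
  'f'-branch (fftiftv, fiii): 10 nodes
  'i'-branch (iftffvif): 8 nodes
  't'-branch (tvt): 3 nodes
  'v'-branch (vfv): 3 nodes
Sum: 24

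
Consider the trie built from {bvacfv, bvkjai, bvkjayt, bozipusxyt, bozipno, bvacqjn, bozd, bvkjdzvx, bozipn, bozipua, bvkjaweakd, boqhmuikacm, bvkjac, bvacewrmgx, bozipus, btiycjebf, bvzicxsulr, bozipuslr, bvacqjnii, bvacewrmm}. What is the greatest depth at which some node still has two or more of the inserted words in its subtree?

8

Equivalently: take the maximum, over all pairs, of their longest common prefix length.
e.g. "bvacewrmgx" and "bvacewrmm" share the prefix "bvacewrm" of length 8; no pair shares a longer one.
Longest shared-prefix length: 8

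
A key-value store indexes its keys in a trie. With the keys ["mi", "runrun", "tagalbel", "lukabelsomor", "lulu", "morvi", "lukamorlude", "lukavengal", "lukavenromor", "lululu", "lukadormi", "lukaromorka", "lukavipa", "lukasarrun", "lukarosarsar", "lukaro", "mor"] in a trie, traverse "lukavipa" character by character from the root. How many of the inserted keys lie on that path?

Traverse "lukavipa" character by character; count nodes along the way that are marked as word ends.
Prefixes of the query that are stored words: "lukavipa"
Count: 1

1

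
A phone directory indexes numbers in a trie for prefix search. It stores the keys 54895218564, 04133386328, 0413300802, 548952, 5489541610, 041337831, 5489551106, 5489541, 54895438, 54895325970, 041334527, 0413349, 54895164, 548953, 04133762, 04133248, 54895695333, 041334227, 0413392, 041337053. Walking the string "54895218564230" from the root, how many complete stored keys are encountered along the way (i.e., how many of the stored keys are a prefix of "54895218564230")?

Walk "54895218564230" from the root; an end-of-word marker is hit whenever a stored word is a prefix of "54895218564230".
Prefixes of the query that are stored words: "548952", "54895218564"
Count: 2

2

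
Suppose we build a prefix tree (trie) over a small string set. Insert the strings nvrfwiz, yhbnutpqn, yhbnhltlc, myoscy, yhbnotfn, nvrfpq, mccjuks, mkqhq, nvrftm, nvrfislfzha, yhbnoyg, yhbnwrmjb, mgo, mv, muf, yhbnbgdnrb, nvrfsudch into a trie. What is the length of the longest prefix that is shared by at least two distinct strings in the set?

5

The deepest shared node is where two words last agree before diverging.
e.g. "yhbnotfn" and "yhbnoyg" share the prefix "yhbno" of length 5; no pair shares a longer one.
Longest shared-prefix length: 5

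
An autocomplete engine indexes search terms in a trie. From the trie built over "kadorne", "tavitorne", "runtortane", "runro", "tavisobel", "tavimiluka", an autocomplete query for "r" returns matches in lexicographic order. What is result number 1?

runro

Filter for "r…" and sort: "runro", "runtortane"
The 1st is runro.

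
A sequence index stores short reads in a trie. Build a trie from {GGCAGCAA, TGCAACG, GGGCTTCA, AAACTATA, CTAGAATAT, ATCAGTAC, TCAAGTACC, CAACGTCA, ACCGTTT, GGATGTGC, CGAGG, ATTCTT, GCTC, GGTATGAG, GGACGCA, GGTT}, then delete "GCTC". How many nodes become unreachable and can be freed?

A node on "GCTC"'s path can go only if nothing else ends at it or branches off below it.
The suffix "CTC" (3 nodes) is used only by "GCTC"; the node for "G" still has the child "G", so pruning stops there.
Nodes removed: 3

3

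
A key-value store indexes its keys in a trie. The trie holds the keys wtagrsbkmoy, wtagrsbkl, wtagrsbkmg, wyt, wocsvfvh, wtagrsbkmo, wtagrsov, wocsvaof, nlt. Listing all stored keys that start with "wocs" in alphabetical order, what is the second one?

Words with prefix "wocs", in lexicographic order: "wocsvaof", "wocsvfvh"
Position 2: wocsvfvh

wocsvfvh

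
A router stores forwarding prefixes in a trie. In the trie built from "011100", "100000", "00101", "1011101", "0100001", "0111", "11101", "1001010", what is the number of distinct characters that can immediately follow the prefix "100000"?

Walk "100000" from the root, arriving at one node.
No stored string extends past "100000".
That node has 0 child edges.

0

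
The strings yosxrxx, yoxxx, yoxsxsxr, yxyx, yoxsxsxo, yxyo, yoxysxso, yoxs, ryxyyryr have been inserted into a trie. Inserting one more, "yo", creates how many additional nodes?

0

Every character of "yo" already lies on an existing path (it is a prefix of some stored word).
No new nodes are needed: 0.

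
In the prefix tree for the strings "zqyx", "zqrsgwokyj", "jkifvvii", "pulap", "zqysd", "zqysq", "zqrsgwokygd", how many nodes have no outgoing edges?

7

A leaf is a node with no children — equivalently, the end of a word that is not a proper prefix of any other stored word.
Those words: "jkifvvii", "pulap", "zqrsgwokygd", "zqrsgwokyj", "zqysd", "zqysq", "zqyx"
Leaf count: 7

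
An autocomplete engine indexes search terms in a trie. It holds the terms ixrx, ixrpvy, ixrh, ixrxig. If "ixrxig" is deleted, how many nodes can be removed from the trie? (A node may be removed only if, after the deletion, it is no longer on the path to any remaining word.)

2

A node on "ixrxig"'s path can go only if nothing else ends at it or branches off below it.
The suffix "ig" (2 nodes) is used only by "ixrxig"; "ixrx" is itself a stored word, so pruning stops there.
Nodes removed: 2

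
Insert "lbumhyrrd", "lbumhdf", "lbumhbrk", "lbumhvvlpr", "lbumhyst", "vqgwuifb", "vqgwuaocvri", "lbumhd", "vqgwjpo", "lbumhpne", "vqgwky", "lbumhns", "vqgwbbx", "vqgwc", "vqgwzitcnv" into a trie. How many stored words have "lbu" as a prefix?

Filter for entries beginning with "lbu":
Words under "lbu": lbumhbrk, lbumhd, lbumhdf, lbumhns, lbumhpne, lbumhvvlpr, lbumhyrrd, lbumhyst
Count: 8

8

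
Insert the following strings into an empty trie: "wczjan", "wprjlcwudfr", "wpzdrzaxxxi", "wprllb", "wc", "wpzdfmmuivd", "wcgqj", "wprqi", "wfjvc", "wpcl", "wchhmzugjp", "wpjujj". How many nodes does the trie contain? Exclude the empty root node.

Insert word by word; a character creates a node only if that edge doesn't already exist:
  "wczjan" → 6 new (w, c, z, j, a, n)
  "wprjlcwudfr" → prefix "w" already present; 10 new (p, r, j, l, c, w, u, d, f, r)
  "wpzdrzaxxxi" → prefix "wp" already present; 9 new (z, d, r, z, a, x, x, x, i)
  "wprllb" → prefix "wpr" already present; 3 new (l, l, b)
  "wc" → prefix "wc" already present; 0 new (none)
  "wpzdfmmuivd" → prefix "wpzd" already present; 7 new (f, m, m, u, i, v, d)
  "wcgqj" → prefix "wc" already present; 3 new (g, q, j)
  "wprqi" → prefix "wpr" already present; 2 new (q, i)
  "wfjvc" → prefix "w" already present; 4 new (f, j, v, c)
  "wpcl" → prefix "wp" already present; 2 new (c, l)
  "wchhmzugjp" → prefix "wc" already present; 8 new (h, h, m, z, u, g, j, p)
  "wpjujj" → prefix "wp" already present; 4 new (j, u, j, j)
Total nodes = 6 + 10 + 9 + 3 + 0 + 7 + 3 + 2 + 4 + 2 + 8 + 4 = 58

58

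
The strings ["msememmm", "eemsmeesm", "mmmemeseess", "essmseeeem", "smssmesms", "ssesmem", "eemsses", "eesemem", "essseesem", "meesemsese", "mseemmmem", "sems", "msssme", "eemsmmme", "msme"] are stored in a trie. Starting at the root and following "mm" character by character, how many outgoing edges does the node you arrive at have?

1

The children of the "mm" node are the distinct next characters among strings starting with "mm".
Distinct next characters after "mm": m.
That node has 1 child edge.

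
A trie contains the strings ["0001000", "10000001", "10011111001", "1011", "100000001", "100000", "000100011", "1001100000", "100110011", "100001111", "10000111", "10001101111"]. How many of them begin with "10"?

10

Walk to "10"; the words in its subtree are exactly those with that prefix.
Matches: "100000", "100000001", "10000001", "10000111", "100001111", "10001101111", "1001100000", "100110011", "10011111001", "1011"
Count: 10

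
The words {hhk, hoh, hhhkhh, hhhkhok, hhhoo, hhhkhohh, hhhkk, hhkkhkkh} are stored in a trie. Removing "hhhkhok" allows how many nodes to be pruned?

A node on "hhhkhok"'s path can go only if nothing else ends at it or branches off below it.
The suffix "k" (1 node) is used only by "hhhkhok"; the node for "hhhkho" still has the child "h", so pruning stops there.
Nodes removed: 1

1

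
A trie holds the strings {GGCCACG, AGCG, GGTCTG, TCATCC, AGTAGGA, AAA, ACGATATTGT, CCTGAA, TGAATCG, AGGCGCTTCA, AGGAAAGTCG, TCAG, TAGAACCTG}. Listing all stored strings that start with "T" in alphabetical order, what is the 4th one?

TGAATCG

DFS of the "T" subtree visits, in order: "TAGAACCTG", "TCAG", "TCATCC", "TGAATCG"
Position 4: TGAATCG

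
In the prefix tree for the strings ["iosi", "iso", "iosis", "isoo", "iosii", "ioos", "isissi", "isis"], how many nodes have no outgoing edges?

5

Leaves are exactly the stored words that no other stored word extends.
Those words: "ioos", "iosii", "iosis", "isissi", "isoo"
Leaf count: 5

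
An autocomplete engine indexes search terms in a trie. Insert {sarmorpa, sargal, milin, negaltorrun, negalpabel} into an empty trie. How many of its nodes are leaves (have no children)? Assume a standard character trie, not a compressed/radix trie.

A leaf is a node with no children — equivalently, the end of a word that is not a proper prefix of any other stored word.
Those words: "milin", "negalpabel", "negaltorrun", "sargal", "sarmorpa"
Leaf count: 5

5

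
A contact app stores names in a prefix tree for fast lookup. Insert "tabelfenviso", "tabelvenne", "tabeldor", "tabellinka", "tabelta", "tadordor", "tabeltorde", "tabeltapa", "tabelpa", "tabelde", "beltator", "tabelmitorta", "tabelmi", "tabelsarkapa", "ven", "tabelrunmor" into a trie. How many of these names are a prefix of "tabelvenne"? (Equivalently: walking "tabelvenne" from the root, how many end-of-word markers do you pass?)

1

Traverse "tabelvenne" character by character; count nodes along the way that are marked as word ends.
Prefixes of the query that are stored words: "tabelvenne"
Count: 1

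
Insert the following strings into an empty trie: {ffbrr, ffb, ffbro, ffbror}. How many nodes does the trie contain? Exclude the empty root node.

7

Trie structure (* marks end of a word):
(root)
└─ f
   └─ f
      └─ b *
         └─ r
            ├─ o *
            │  └─ r *
            └─ r *
Counting every labelled node above: 7.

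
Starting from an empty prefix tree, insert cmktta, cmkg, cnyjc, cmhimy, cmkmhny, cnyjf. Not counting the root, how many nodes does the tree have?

20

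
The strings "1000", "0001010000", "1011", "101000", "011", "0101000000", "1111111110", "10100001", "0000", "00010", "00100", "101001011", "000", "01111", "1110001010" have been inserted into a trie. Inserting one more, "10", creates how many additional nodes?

0

"10" is already a full path in the trie; only an end-marker is added.
No new nodes are needed: 0.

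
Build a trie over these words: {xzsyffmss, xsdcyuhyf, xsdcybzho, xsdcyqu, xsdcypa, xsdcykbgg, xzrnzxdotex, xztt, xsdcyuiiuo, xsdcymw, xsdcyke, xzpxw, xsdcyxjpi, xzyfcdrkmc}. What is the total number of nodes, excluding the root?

Trace insertions, counting only characters that open a new branch:
  "xzsyffmss" → 9 new (x, z, s, y, f, f, m, s, s)
  "xsdcyuhyf" → prefix "x" already present; 8 new (s, d, c, y, u, h, y, f)
  "xsdcybzho" → prefix "xsdcy" already present; 4 new (b, z, h, o)
  "xsdcyqu" → prefix "xsdcy" already present; 2 new (q, u)
  "xsdcypa" → prefix "xsdcy" already present; 2 new (p, a)
  "xsdcykbgg" → prefix "xsdcy" already present; 4 new (k, b, g, g)
  "xzrnzxdotex" → prefix "xz" already present; 9 new (r, n, z, x, d, o, t, e, x)
  "xztt" → prefix "xz" already present; 2 new (t, t)
  "xsdcyuiiuo" → prefix "xsdcyu" already present; 4 new (i, i, u, o)
  "xsdcymw" → prefix "xsdcy" already present; 2 new (m, w)
  "xsdcyke" → prefix "xsdcyk" already present; 1 new (e)
  "xzpxw" → prefix "xz" already present; 3 new (p, x, w)
  "xsdcyxjpi" → prefix "xsdcy" already present; 4 new (x, j, p, i)
  "xzyfcdrkmc" → prefix "xz" already present; 8 new (y, f, c, d, r, k, m, c)
Total nodes = 9 + 8 + 4 + 2 + 2 + 4 + 9 + 2 + 4 + 2 + 1 + 3 + 4 + 8 = 62

62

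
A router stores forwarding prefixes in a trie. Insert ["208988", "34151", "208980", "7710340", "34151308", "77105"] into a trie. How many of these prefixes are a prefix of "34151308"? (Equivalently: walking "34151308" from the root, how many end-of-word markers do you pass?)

Check each prefix of "34151308" against the stored set — each match is an end-marker on the path.
Prefixes of the query that are stored words: "34151", "34151308"
Count: 2

2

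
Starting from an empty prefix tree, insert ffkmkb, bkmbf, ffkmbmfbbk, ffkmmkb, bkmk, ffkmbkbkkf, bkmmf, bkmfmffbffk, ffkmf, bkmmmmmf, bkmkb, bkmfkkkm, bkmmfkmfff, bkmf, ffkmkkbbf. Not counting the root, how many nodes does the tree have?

55

Count nodes per top-level branch (shared prefixes stored once):
  'b'-branch (bkmbf, bkmf, bkmfkkkm, bkmfmffbffk, bkmk, bkmkb, bkmmf, bkmmfkmfff, bkmmmmmf): 30 nodes
  'f'-branch (ffkmbkbkkf, ffkmbmfbbk, ffkmf, ffkmkb, ffkmkkbbf, ffkmmkb): 25 nodes
Sum: 55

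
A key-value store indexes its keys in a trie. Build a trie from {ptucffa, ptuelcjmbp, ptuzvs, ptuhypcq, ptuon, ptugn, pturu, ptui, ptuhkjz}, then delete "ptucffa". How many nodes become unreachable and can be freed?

4

A node on "ptucffa"'s path can go only if nothing else ends at it or branches off below it.
The suffix "cffa" (4 nodes) is used only by "ptucffa"; the node for "ptu" still has the child "e", so pruning stops there.
Nodes removed: 4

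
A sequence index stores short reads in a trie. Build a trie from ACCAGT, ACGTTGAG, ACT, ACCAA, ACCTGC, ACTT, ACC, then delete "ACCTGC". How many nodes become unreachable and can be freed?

3

A node on "ACCTGC"'s path can go only if nothing else ends at it or branches off below it.
The suffix "TGC" (3 nodes) is used only by "ACCTGC"; the node for "ACC" still has the child "A", so pruning stops there.
Nodes removed: 3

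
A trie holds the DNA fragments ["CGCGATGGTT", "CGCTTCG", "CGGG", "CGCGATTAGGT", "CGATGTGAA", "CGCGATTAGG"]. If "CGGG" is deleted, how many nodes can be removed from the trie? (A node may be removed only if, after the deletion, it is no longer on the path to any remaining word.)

Walk "CGGG" from the leaf back toward the root, removing each node that no remaining word uses.
The suffix "GG" (2 nodes) is used only by "CGGG"; the node for "CG" still has the child "C", so pruning stops there.
Nodes removed: 2

2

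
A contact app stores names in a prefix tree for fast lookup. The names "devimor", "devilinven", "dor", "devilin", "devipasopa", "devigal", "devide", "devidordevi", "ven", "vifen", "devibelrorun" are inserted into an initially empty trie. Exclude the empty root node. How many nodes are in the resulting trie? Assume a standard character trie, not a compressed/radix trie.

47

Count nodes per top-level branch (shared prefixes stored once):
  'd'-branch (devibelrorun, devide, devidordevi, devigal, devilin, devilinven, devimor, devipasopa, dor): 40 nodes
  'v'-branch (ven, vifen): 7 nodes
Sum: 47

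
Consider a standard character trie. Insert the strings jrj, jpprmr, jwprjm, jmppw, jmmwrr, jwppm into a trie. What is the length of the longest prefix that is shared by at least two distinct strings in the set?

The deepest shared node is where two words last agree before diverging.
e.g. "jwppm" and "jwprjm" share the prefix "jwp" of length 3; no pair shares a longer one.
Longest shared-prefix length: 3

3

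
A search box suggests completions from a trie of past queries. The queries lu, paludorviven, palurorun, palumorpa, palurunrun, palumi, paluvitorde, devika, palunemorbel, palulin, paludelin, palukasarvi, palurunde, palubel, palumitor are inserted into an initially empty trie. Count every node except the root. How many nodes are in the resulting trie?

73

Insert word by word; a character creates a node only if that edge doesn't already exist:
  "lu" → 2 new (l, u)
  "paludorviven" → 12 new (p, a, l, u, d, o, r, v, i, v, e, n)
  "palurorun" → prefix "palu" already present; 5 new (r, o, r, u, n)
  "palumorpa" → prefix "palu" already present; 5 new (m, o, r, p, a)
  "palurunrun" → prefix "palur" already present; 5 new (u, n, r, u, n)
  "palumi" → prefix "palum" already present; 1 new (i)
  "paluvitorde" → prefix "palu" already present; 7 new (v, i, t, o, r, d, e)
  "devika" → 6 new (d, e, v, i, k, a)
  "palunemorbel" → prefix "palu" already present; 8 new (n, e, m, o, r, b, e, l)
  "palulin" → prefix "palu" already present; 3 new (l, i, n)
  "paludelin" → prefix "palud" already present; 4 new (e, l, i, n)
  "palukasarvi" → prefix "palu" already present; 7 new (k, a, s, a, r, v, i)
  "palurunde" → prefix "palurun" already present; 2 new (d, e)
  "palubel" → prefix "palu" already present; 3 new (b, e, l)
  "palumitor" → prefix "palumi" already present; 3 new (t, o, r)
Total nodes = 2 + 12 + 5 + 5 + 5 + 1 + 7 + 6 + 8 + 3 + 4 + 7 + 2 + 3 + 3 = 73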